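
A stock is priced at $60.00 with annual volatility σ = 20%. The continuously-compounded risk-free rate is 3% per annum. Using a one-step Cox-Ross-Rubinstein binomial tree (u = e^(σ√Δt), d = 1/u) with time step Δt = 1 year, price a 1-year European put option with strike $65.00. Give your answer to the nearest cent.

$7.31

CRR parameters: u = e^(σ√Δt) = e^(0.2·√1) = 1.2214, d = 1/u = 0.8187
Per-period rate: rΔt = 0.03·1 = 0.03, so R = e^0.03 = 1.0305
Risk-neutral probability p = (e^0.03 − 0.8187)/(1.2214 − 0.8187) = 0.2117/0.4027 = 0.5258
Terminal stock prices: S_u = 73.28, S_d = 49.12
Terminal payoffs (K − S): max(-8.284, 0) = 0, max(15.88, 0) = 15.88
Node 0 (S = 60): V_0 = e^(−0.03)·[0.5258·0.0000 + 0.4742·15.8762] = 7.3060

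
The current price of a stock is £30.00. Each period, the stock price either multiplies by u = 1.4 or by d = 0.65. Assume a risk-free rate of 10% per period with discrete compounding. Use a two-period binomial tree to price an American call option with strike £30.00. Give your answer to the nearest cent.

£8.57

Risk-neutral probability p = (1 + 0.1 − 0.65)/(1.4 − 0.65) = 0.4500/0.7500 = 0.6000
Terminal stock prices: S_uu = 58.8, S_ud = 27.3, S_dd = 12.68
Terminal payoffs (S − K): max(28.8, 0) = 28.8, max(-2.7, 0) = 0, max(-17.32, 0) = 0
Node u (S = 42): continuation = 1/1.1·[0.6000·28.8000 + 0.4000·0.0000] = 15.7091; exercise value = 12.0000 ≤ continuation, so V_u = 15.7091
Node d (S = 19.5): continuation = 1/1.1·[0.6000·0.0000 + 0.4000·0.0000] = 0.0000; exercise value = 0.0000 ≤ continuation, so V_d = 0.0000
Node 0 (S = 30): continuation = 1/1.1·[0.6000·15.7091 + 0.4000·0.0000] = 8.5686; exercise value = 0.0000 ≤ continuation, so V_0 = 8.5686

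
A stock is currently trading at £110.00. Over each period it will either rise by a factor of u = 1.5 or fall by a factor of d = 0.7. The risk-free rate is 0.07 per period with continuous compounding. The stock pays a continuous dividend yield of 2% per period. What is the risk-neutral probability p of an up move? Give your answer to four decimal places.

Per-period risk-free factor R = e^0.07 = 1.0725; dividend-adjusted growth = e^(0.07−0.02) = 1.0513.
Risk-neutral probability p = (1.0513 − 0.7)/(1.5 − 0.7) = 0.3513/0.8000 = 0.4391

p = 0.4391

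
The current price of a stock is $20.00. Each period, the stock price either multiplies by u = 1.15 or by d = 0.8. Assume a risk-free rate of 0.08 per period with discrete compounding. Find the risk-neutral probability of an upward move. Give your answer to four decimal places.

p = 0.8000

Risk-neutral probability p = (1 + 0.08 − 0.8)/(1.15 − 0.8) = 0.2800/0.3500 = 0.8000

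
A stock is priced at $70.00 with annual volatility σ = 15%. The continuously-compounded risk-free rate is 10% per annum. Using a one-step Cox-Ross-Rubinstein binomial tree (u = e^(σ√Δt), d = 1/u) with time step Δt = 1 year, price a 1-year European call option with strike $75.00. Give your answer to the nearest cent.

$4.65

CRR parameters: u = e^(σ√Δt) = e^(0.15·√1) = 1.1618, d = 1/u = 0.8607
Per-period rate: rΔt = 0.1·1 = 0.1, so R = e^0.1 = 1.1052
Risk-neutral probability p = (e^0.1 − 0.8607)/(1.1618 − 0.8607) = 0.2445/0.3011 = 0.8118
Terminal stock prices: S_u = 81.33, S_d = 60.25
Terminal payoffs (S − K): max(6.328, 0) = 6.328, max(-14.75, 0) = 0
Node 0 (S = 70): V_0 = e^(−0.1)·[0.8118·6.3284 + 0.1882·0.0000] = 4.6487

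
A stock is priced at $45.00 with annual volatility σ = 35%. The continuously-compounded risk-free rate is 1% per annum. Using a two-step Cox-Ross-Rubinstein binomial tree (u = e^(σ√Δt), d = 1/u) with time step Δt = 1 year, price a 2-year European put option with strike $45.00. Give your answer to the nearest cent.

CRR parameters: u = e^(σ√Δt) = e^(0.35·√1) = 1.4191, d = 1/u = 0.7047
Per-period rate: rΔt = 0.01·1 = 0.01, so R = e^0.01 = 1.0101
Risk-neutral probability p = (e^0.01 − 0.7047)/(1.4191 − 0.7047) = 0.3054/0.7144 = 0.4275
Terminal stock prices: S_uu = 90.62, S_ud = 45, S_dd = 22.35
Terminal payoffs (K − S): max(-45.62, 0) = 0, max(0, 0) = 0, max(22.65, 0) = 22.65
Node u (S = 63.86): V_u = e^(−0.01)·[0.4275·0.0000 + 0.5725·0.0000] = 0.0000
Node d (S = 31.71): V_d = e^(−0.01)·[0.4275·0.0000 + 0.5725·22.6537] = 12.8413
Node 0 (S = 45): V_0 = e^(−0.01)·[0.4275·0.0000 + 0.5725·12.8413] = 7.2791

$7.28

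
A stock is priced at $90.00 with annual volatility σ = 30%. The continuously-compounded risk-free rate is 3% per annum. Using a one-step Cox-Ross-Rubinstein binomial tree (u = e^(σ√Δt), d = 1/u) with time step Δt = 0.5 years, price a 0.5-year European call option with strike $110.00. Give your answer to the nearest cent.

CRR parameters: u = e^(σ√Δt) = e^(0.3·√0.5) = 1.2363, d = 1/u = 0.8089
Per-period rate: rΔt = 0.03·0.5 = 0.015, so R = e^0.015 = 1.0151
Risk-neutral probability p = (e^0.015 − 0.8089)/(1.2363 − 0.8089) = 0.2063/0.4275 = 0.4825
Terminal stock prices: S_u = 111.3, S_d = 72.8
Terminal payoffs (S − K): max(1.268, 0) = 1.268, max(-37.2, 0) = 0
Node 0 (S = 90): V_0 = e^(−0.015)·[0.4825·1.2680 + 0.5175·0.0000] = 0.6027

$0.60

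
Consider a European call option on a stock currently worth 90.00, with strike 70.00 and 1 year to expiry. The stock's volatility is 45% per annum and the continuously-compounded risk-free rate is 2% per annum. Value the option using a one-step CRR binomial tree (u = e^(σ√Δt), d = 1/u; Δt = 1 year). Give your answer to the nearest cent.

CRR parameters: u = e^(σ√Δt) = e^(0.45·√1) = 1.5683, d = 1/u = 0.6376
Per-period rate: rΔt = 0.02·1 = 0.02, so R = e^0.02 = 1.0202
Risk-neutral probability p = (e^0.02 − 0.6376)/(1.5683 − 0.6376) = 0.3826/0.9307 = 0.4111
Terminal stock prices: S_u = 141.1, S_d = 57.39
Terminal payoffs (S − K): max(71.15, 0) = 71.15, max(-12.61, 0) = 0
Node 0 (S = 90): V_0 = e^(−0.02)·[0.4111·71.1481 + 0.5889·0.0000] = 28.6675

28.67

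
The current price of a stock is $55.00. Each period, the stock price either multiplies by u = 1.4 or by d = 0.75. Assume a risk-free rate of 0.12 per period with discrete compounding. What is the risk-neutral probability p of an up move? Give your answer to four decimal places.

p = 0.5692

Risk-neutral probability p = (1 + 0.12 − 0.75)/(1.4 − 0.75) = 0.3700/0.6500 = 0.5692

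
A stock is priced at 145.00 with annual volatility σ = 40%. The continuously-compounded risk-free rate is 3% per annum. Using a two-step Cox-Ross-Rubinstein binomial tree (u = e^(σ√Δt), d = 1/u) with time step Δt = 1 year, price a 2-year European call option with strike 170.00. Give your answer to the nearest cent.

27.64

CRR parameters: u = e^(σ√Δt) = e^(0.4·√1) = 1.4918, d = 1/u = 0.6703
Per-period rate: rΔt = 0.03·1 = 0.03, so R = e^0.03 = 1.0305
Risk-neutral probability p = (e^0.03 − 0.6703)/(1.4918 − 0.6703) = 0.3601/0.8215 = 0.4384
Terminal stock prices: S_uu = 322.7, S_ud = 145, S_dd = 65.15
Terminal payoffs (S − K): max(152.7, 0) = 152.7, max(-25, 0) = 0, max(-104.8, 0) = 0
Node u (S = 216.3): V_u = e^(−0.03)·[0.4384·152.7034 + 0.5616·0.0000] = 64.9643
Node d (S = 97.2): V_d = e^(−0.03)·[0.4384·0.0000 + 0.5616·0.0000] = 0.0000
Node 0 (S = 145): V_0 = e^(−0.03)·[0.4384·64.9643 + 0.5616·0.0000] = 27.6376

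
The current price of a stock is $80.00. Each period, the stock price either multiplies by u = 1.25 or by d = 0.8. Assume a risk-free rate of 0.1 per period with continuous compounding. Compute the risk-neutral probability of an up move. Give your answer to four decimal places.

Risk-neutral probability p = (e^0.1 − 0.8)/(1.25 − 0.8) = 0.3052/0.4500 = 0.6782

p = 0.6782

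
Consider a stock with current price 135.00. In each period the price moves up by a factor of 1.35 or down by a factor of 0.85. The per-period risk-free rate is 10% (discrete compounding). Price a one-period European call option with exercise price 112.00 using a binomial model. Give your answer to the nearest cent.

Risk-neutral probability p = (1 + 0.1 − 0.85)/(1.35 − 0.85) = 0.2500/0.5000 = 0.5000
Terminal stock prices: S_u = 182.2, S_d = 114.8
Terminal payoffs (S − K): max(70.25, 0) = 70.25, max(2.75, 0) = 2.75
Node 0 (S = 135): V_0 = 1/1.1·[0.5000·70.2500 + 0.5000·2.7500] = 33.1818

33.18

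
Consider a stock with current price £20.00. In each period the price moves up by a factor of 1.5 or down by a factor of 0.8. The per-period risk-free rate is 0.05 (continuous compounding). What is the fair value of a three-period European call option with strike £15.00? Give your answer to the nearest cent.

£8.17

Risk-neutral probability p = (e^0.05 − 0.8)/(1.5 − 0.8) = 0.2513/0.7000 = 0.3590
Terminal stock prices: S_uuu = 67.5, S_uud = 36, S_udd = 19.2, S_ddd = 10.24
Terminal payoffs (S − K): max(52.5, 0) = 52.5, max(21, 0) = 21, max(4.2, 0) = 4.2, max(-4.76, 0) = 0
Node uu (S = 45): V_uu = e^(−0.05)·[0.3590·52.5000 + 0.6410·21.0000] = 30.7316
Node ud (S = 24): V_ud = e^(−0.05)·[0.3590·21.0000 + 0.6410·4.2000] = 9.7316
Node dd (S = 12.8): V_dd = e^(−0.05)·[0.3590·4.2000 + 0.6410·0.0000] = 1.4341
Node u (S = 30): V_u = e^(−0.05)·[0.3590·30.7316 + 0.6410·9.7316] = 16.4274
Node d (S = 16): V_d = e^(−0.05)·[0.3590·9.7316 + 0.6410·1.4341] = 4.1973
Node 0 (S = 20): V_0 = e^(−0.05)·[0.3590·16.4274 + 0.6410·4.1973] = 8.1686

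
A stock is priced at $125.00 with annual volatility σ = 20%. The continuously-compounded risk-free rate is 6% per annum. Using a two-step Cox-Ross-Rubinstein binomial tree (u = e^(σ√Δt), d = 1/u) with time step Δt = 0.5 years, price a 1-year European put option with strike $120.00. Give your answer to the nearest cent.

$4.45

CRR parameters: u = e^(σ√Δt) = e^(0.2·√0.5) = 1.1519, d = 1/u = 0.8681
Per-period rate: rΔt = 0.06·0.5 = 0.03, so R = e^0.03 = 1.0305
Risk-neutral probability p = (e^0.03 − 0.8681)/(1.1519 − 0.8681) = 0.1623/0.2838 = 0.5720
Terminal stock prices: S_uu = 165.9, S_ud = 125, S_dd = 94.2
Terminal payoffs (K − S): max(-45.86, 0) = 0, max(-5, 0) = 0, max(25.8, 0) = 25.8
Node u (S = 144): V_u = e^(−0.03)·[0.5720·0.0000 + 0.4280·0.0000] = 0.0000
Node d (S = 108.5): V_d = e^(−0.03)·[0.5720·0.0000 + 0.4280·25.7952] = 10.7136
Node 0 (S = 125): V_0 = e^(−0.03)·[0.5720·0.0000 + 0.4280·10.7136] = 4.4497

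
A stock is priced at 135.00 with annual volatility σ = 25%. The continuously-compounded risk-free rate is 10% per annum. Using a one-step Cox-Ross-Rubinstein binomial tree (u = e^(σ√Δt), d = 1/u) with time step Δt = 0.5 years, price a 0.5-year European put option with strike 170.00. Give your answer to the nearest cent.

CRR parameters: u = e^(σ√Δt) = e^(0.25·√0.5) = 1.1934, d = 1/u = 0.8380
Per-period rate: rΔt = 0.1·0.5 = 0.05, so R = e^0.05 = 1.0513
Risk-neutral probability p = (e^0.05 − 0.8380)/(1.1934 − 0.8380) = 0.2133/0.3554 = 0.6002
Terminal stock prices: S_u = 161.1, S_d = 113.1
Terminal payoffs (K − S): max(8.896, 0) = 8.896, max(56.87, 0) = 56.87
Node 0 (S = 135): V_0 = e^(−0.05)·[0.6002·8.8958 + 0.3998·56.8745] = 26.7090

26.71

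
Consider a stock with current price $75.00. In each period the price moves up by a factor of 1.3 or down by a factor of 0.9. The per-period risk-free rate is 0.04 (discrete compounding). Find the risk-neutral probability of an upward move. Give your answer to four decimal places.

Risk-neutral probability p = (1 + 0.04 − 0.9)/(1.3 − 0.9) = 0.1400/0.4000 = 0.3500

p = 0.3500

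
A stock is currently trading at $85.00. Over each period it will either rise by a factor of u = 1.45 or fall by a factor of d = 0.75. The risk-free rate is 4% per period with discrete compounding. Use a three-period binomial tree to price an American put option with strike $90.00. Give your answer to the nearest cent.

Risk-neutral probability p = (1 + 0.04 − 0.75)/(1.45 − 0.75) = 0.2900/0.7000 = 0.4143
Terminal stock prices: S_uuu = 259.1, S_uud = 134, S_udd = 69.33, S_ddd = 35.86
Terminal payoffs (K − S): max(-169.1, 0) = 0, max(-44.03, 0) = 0, max(20.67, 0) = 20.67, max(54.14, 0) = 54.14
Node uu (S = 178.7): continuation = 1/1.04·[0.4143·0.0000 + 0.5857·0.0000] = 0.0000; exercise value = 0.0000 ≤ continuation, so V_uu = 0.0000
Node ud (S = 92.44): continuation = 1/1.04·[0.4143·0.0000 + 0.5857·20.6719] = 11.6421; exercise value = 0.0000 ≤ continuation, so V_ud = 11.6421
Node dd (S = 47.81): continuation = 1/1.04·[0.4143·20.6719 + 0.5857·54.1406] = 38.7260; exercise value = 42.1875 > continuation, so V_dd = 42.1875 (exercise)
Node u (S = 123.2): continuation = 1/1.04·[0.4143·0.0000 + 0.5857·11.6421] = 6.5567; exercise value = 0.0000 ≤ continuation, so V_u = 6.5567
Node d (S = 63.75): continuation = 1/1.04·[0.4143·11.6421 + 0.5857·42.1875] = 28.3971; exercise value = 26.2500 ≤ continuation, so V_d = 28.3971
Node 0 (S = 85): continuation = 1/1.04·[0.4143·6.5567 + 0.5857·28.3971] = 18.6047; exercise value = 5.0000 ≤ continuation, so V_0 = 18.6047

$18.60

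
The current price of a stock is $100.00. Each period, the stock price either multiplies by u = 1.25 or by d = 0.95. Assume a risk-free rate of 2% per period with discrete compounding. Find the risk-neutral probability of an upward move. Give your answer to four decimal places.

Risk-neutral probability p = (1 + 0.02 − 0.95)/(1.25 − 0.95) = 0.0700/0.3000 = 0.2333

p = 0.2333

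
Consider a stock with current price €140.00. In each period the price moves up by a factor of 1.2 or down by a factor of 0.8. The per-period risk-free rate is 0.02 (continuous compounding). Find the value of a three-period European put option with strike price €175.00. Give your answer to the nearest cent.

Risk-neutral probability p = (e^0.02 − 0.8)/(1.2 − 0.8) = 0.2202/0.4000 = 0.5505
Terminal stock prices: S_uuu = 241.9, S_uud = 161.3, S_udd = 107.5, S_ddd = 71.68
Terminal payoffs (K − S): max(-66.92, 0) = 0, max(13.72, 0) = 13.72, max(67.48, 0) = 67.48, max(103.3, 0) = 103.3
Node uu (S = 201.6): V_uu = e^(−0.02)·[0.5505·0.0000 + 0.4495·13.7200] = 6.0450
Node ud (S = 134.4): V_ud = e^(−0.02)·[0.5505·13.7200 + 0.4495·67.4800] = 37.1348
Node dd (S = 89.6): V_dd = e^(−0.02)·[0.5505·67.4800 + 0.4495·103.3200] = 81.9348
Node u (S = 168): V_u = e^(−0.02)·[0.5505·6.0450 + 0.4495·37.1348] = 19.6233
Node d (S = 112): V_d = e^(−0.02)·[0.5505·37.1348 + 0.4495·81.9348] = 56.1382
Node 0 (S = 140): V_0 = e^(−0.02)·[0.5505·19.6233 + 0.4495·56.1382] = 35.3230

€35.32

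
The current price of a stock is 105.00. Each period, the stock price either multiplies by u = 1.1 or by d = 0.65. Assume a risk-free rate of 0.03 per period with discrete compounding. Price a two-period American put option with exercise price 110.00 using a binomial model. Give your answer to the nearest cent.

10.63

Risk-neutral probability p = (1 + 0.03 − 0.65)/(1.1 − 0.65) = 0.3800/0.4500 = 0.8444
Terminal stock prices: S_uu = 127.1, S_ud = 75.08, S_dd = 44.36
Terminal payoffs (K − S): max(-17.05, 0) = 0, max(34.92, 0) = 34.92, max(65.64, 0) = 65.64
Node u (S = 115.5): continuation = 1/1.03·[0.8444·0.0000 + 0.1556·34.9250] = 5.2745; exercise value = 0.0000 ≤ continuation, so V_u = 5.2745
Node d (S = 68.25): continuation = 1/1.03·[0.8444·34.9250 + 0.1556·65.6375] = 38.5461; exercise value = 41.7500 > continuation, so V_d = 41.7500 (exercise)
Node 0 (S = 105): continuation = 1/1.03·[0.8444·5.2745 + 0.1556·41.7500] = 10.6296; exercise value = 5.0000 ≤ continuation, so V_0 = 10.6296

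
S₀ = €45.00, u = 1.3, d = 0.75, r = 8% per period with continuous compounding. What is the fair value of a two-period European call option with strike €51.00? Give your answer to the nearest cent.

Risk-neutral probability p = (e^0.08 − 0.75)/(1.3 − 0.75) = 0.3333/0.5500 = 0.6060
Terminal stock prices: S_uu = 76.05, S_ud = 43.88, S_dd = 25.31
Terminal payoffs (S − K): max(25.05, 0) = 25.05, max(-7.125, 0) = 0, max(-25.69, 0) = 0
Node u (S = 58.5): V_u = e^(−0.08)·[0.6060·25.0500 + 0.3940·0.0000] = 14.0126
Node d (S = 33.75): V_d = e^(−0.08)·[0.6060·0.0000 + 0.3940·0.0000] = 0.0000
Node 0 (S = 45): V_0 = e^(−0.08)·[0.6060·14.0126 + 0.3940·0.0000] = 7.8385

€7.84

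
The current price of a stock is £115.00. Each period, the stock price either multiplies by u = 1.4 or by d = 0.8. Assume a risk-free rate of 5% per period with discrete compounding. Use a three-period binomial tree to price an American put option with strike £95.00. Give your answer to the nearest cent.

Risk-neutral probability p = (1 + 0.05 − 0.8)/(1.4 − 0.8) = 0.2500/0.6000 = 0.4167
Terminal stock prices: S_uuu = 315.6, S_uud = 180.3, S_udd = 103, S_ddd = 58.88
Terminal payoffs (K − S): max(-220.6, 0) = 0, max(-85.32, 0) = 0, max(-8.04, 0) = 0, max(36.12, 0) = 36.12
Node uu (S = 225.4): continuation = 1/1.05·[0.4167·0.0000 + 0.5833·0.0000] = 0.0000; exercise value = 0.0000 ≤ continuation, so V_uu = 0.0000
Node ud (S = 128.8): continuation = 1/1.05·[0.4167·0.0000 + 0.5833·0.0000] = 0.0000; exercise value = 0.0000 ≤ continuation, so V_ud = 0.0000
Node dd (S = 73.6): continuation = 1/1.05·[0.4167·0.0000 + 0.5833·36.1200] = 20.0667; exercise value = 21.4000 > continuation, so V_dd = 21.4000 (exercise)
Node u (S = 161): continuation = 1/1.05·[0.4167·0.0000 + 0.5833·0.0000] = 0.0000; exercise value = 0.0000 ≤ continuation, so V_u = 0.0000
Node d (S = 92): continuation = 1/1.05·[0.4167·0.0000 + 0.5833·21.4000] = 11.8889; exercise value = 3.0000 ≤ continuation, so V_d = 11.8889
Node 0 (S = 115): continuation = 1/1.05·[0.4167·0.0000 + 0.5833·11.8889] = 6.6049; exercise value = 0.0000 ≤ continuation, so V_0 = 6.6049

£6.60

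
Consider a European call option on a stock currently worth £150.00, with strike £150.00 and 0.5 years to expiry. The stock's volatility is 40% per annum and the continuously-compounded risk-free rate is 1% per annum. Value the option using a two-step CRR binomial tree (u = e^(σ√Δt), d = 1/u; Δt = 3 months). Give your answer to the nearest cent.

£15.29

CRR parameters: u = e^(σ√Δt) = e^(0.4·√0.25) = 1.2214, d = 1/u = 0.8187
Per-period rate: rΔt = 0.01·0.25 = 0.0025, so R = e^0.0025 = 1.0025
Risk-neutral probability p = (e^0.0025 − 0.8187)/(1.2214 − 0.8187) = 0.1838/0.4027 = 0.4564
Terminal stock prices: S_uu = 223.8, S_ud = 150, S_dd = 100.5
Terminal payoffs (S − K): max(73.77, 0) = 73.77, max(0, 0) = 0, max(-49.45, 0) = 0
Node u (S = 183.2): V_u = e^(−0.0025)·[0.4564·73.7737 + 0.5436·0.0000] = 33.5849
Node d (S = 122.8): V_d = e^(−0.0025)·[0.4564·0.0000 + 0.5436·0.0000] = 0.0000
Node 0 (S = 150): V_0 = e^(−0.0025)·[0.4564·33.5849 + 0.5436·0.0000] = 15.2893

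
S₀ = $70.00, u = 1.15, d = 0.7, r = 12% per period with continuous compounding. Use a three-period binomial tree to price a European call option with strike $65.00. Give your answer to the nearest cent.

Risk-neutral probability p = (e^0.12 − 0.7)/(1.15 − 0.7) = 0.4275/0.4500 = 0.9500
Terminal stock prices: S_uuu = 106.5, S_uud = 64.8, S_udd = 39.44, S_ddd = 24.01
Terminal payoffs (S − K): max(41.46, 0) = 41.46, max(-0.1975, 0) = 0, max(-25.56, 0) = 0, max(-40.99, 0) = 0
Node uu (S = 92.57): V_uu = e^(−0.12)·[0.9500·41.4612 + 0.0500·0.0000] = 34.9339
Node ud (S = 56.35): V_ud = e^(−0.12)·[0.9500·0.0000 + 0.0500·0.0000] = 0.0000
Node dd (S = 34.3): V_dd = e^(−0.12)·[0.9500·0.0000 + 0.0500·0.0000] = 0.0000
Node u (S = 80.5): V_u = e^(−0.12)·[0.9500·34.9339 + 0.0500·0.0000] = 29.4342
Node d (S = 49): V_d = e^(−0.12)·[0.9500·0.0000 + 0.0500·0.0000] = 0.0000
Node 0 (S = 70): V_0 = e^(−0.12)·[0.9500·29.4342 + 0.0500·0.0000] = 24.8003

$24.80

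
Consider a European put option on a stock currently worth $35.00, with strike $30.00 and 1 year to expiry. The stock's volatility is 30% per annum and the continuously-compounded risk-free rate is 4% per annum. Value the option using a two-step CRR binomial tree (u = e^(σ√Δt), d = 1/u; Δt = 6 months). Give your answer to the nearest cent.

$1.74

CRR parameters: u = e^(σ√Δt) = e^(0.3·√0.5) = 1.2363, d = 1/u = 0.8089
Per-period rate: rΔt = 0.04·0.5 = 0.02, so R = e^0.02 = 1.0202
Risk-neutral probability p = (e^0.02 − 0.8089)/(1.2363 − 0.8089) = 0.2113/0.4275 = 0.4944
Terminal stock prices: S_uu = 53.5, S_ud = 35, S_dd = 22.9
Terminal payoffs (K − S): max(-23.5, 0) = 0, max(-5, 0) = 0, max(7.101, 0) = 7.101
Node u (S = 43.27): V_u = e^(−0.02)·[0.4944·0.0000 + 0.5056·0.0000] = 0.0000
Node d (S = 28.31): V_d = e^(−0.02)·[0.4944·0.0000 + 0.5056·7.1012] = 3.5191
Node 0 (S = 35): V_0 = e^(−0.02)·[0.4944·0.0000 + 0.5056·3.5191] = 1.7439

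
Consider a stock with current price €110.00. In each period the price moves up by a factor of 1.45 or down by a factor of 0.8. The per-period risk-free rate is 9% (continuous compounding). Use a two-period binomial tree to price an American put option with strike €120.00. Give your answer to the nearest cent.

€16.01

Risk-neutral probability p = (e^0.09 − 0.8)/(1.45 − 0.8) = 0.2942/0.6500 = 0.4526
Terminal stock prices: S_uu = 231.3, S_ud = 127.6, S_dd = 70.4
Terminal payoffs (K − S): max(-111.3, 0) = 0, max(-7.6, 0) = 0, max(49.6, 0) = 49.6
Node u (S = 159.5): continuation = e^(−0.09)·[0.4526·0.0000 + 0.5474·0.0000] = 0.0000; exercise value = 0.0000 ≤ continuation, so V_u = 0.0000
Node d (S = 88): continuation = e^(−0.09)·[0.4526·0.0000 + 0.5474·49.6000] = 24.8153; exercise value = 32.0000 > continuation, so V_d = 32.0000 (exercise)
Node 0 (S = 110): continuation = e^(−0.09)·[0.4526·0.0000 + 0.5474·32.0000] = 16.0099; exercise value = 10.0000 ≤ continuation, so V_0 = 16.0099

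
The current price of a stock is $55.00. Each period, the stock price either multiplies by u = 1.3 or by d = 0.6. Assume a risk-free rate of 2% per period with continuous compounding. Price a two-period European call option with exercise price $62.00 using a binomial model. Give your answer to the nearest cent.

$10.72

Risk-neutral probability p = (e^0.02 − 0.6)/(1.3 − 0.6) = 0.4202/0.7000 = 0.6003
Terminal stock prices: S_uu = 92.95, S_ud = 42.9, S_dd = 19.8
Terminal payoffs (S − K): max(30.95, 0) = 30.95, max(-19.1, 0) = 0, max(-42.2, 0) = 0
Node u (S = 71.5): V_u = e^(−0.02)·[0.6003·30.9500 + 0.3997·0.0000] = 18.2110
Node d (S = 33): V_d = e^(−0.02)·[0.6003·0.0000 + 0.3997·0.0000] = 0.0000
Node 0 (S = 55): V_0 = e^(−0.02)·[0.6003·18.2110 + 0.3997·0.0000] = 10.7154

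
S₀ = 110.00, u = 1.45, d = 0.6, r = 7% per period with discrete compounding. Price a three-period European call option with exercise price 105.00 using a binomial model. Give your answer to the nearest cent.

Risk-neutral probability p = (1 + 0.07 − 0.6)/(1.45 − 0.6) = 0.4700/0.8500 = 0.5529
Terminal stock prices: S_uuu = 335.3, S_uud = 138.8, S_udd = 57.42, S_ddd = 23.76
Terminal payoffs (S − K): max(230.3, 0) = 230.3, max(33.76, 0) = 33.76, max(-47.58, 0) = 0, max(-81.24, 0) = 0
Node uu (S = 231.3): V_uu = 1/1.07·[0.5529·230.3487 + 0.4471·33.7650] = 133.1442
Node ud (S = 95.7): V_ud = 1/1.07·[0.5529·33.7650 + 0.4471·0.0000] = 17.4487
Node dd (S = 39.6): V_dd = 1/1.07·[0.5529·0.0000 + 0.4471·0.0000] = 0.0000
Node u (S = 159.5): V_u = 1/1.07·[0.5529·133.1442 + 0.4471·17.4487] = 76.0948
Node d (S = 66): V_d = 1/1.07·[0.5529·17.4487 + 0.4471·0.0000] = 9.0169
Node 0 (S = 110): V_0 = 1/1.07·[0.5529·76.0948 + 0.4471·9.0169] = 43.0907

43.09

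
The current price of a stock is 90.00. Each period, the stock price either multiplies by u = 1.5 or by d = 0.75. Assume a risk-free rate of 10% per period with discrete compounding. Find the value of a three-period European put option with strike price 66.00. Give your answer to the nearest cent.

Risk-neutral probability p = (1 + 0.1 − 0.75)/(1.5 − 0.75) = 0.3500/0.7500 = 0.4667
Terminal stock prices: S_uuu = 303.8, S_uud = 151.9, S_udd = 75.94, S_ddd = 37.97
Terminal payoffs (K − S): max(-237.8, 0) = 0, max(-85.88, 0) = 0, max(-9.938, 0) = 0, max(28.03, 0) = 28.03
Node uu (S = 202.5): V_uu = 1/1.1·[0.4667·0.0000 + 0.5333·0.0000] = 0.0000
Node ud (S = 101.2): V_ud = 1/1.1·[0.4667·0.0000 + 0.5333·0.0000] = 0.0000
Node dd (S = 50.62): V_dd = 1/1.1·[0.4667·0.0000 + 0.5333·28.0312] = 13.5909
Node u (S = 135): V_u = 1/1.1·[0.4667·0.0000 + 0.5333·0.0000] = 0.0000
Node d (S = 67.5): V_d = 1/1.1·[0.4667·0.0000 + 0.5333·13.5909] = 6.5895
Node 0 (S = 90): V_0 = 1/1.1·[0.4667·0.0000 + 0.5333·6.5895] = 3.1949

3.19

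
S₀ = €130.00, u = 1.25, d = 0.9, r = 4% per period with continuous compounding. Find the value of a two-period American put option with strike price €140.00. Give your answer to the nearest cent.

€13.21

Risk-neutral probability p = (e^0.04 − 0.9)/(1.25 − 0.9) = 0.1408/0.3500 = 0.4023
Terminal stock prices: S_uu = 203.1, S_ud = 146.2, S_dd = 105.3
Terminal payoffs (K − S): max(-63.12, 0) = 0, max(-6.25, 0) = 0, max(34.7, 0) = 34.7
Node u (S = 162.5): continuation = e^(−0.04)·[0.4023·0.0000 + 0.5977·0.0000] = 0.0000; exercise value = 0.0000 ≤ continuation, so V_u = 0.0000
Node d (S = 117): continuation = e^(−0.04)·[0.4023·0.0000 + 0.5977·34.7000] = 19.9264; exercise value = 23.0000 > continuation, so V_d = 23.0000 (exercise)
Node 0 (S = 130): continuation = e^(−0.04)·[0.4023·0.0000 + 0.5977·23.0000] = 13.2077; exercise value = 10.0000 ≤ continuation, so V_0 = 13.2077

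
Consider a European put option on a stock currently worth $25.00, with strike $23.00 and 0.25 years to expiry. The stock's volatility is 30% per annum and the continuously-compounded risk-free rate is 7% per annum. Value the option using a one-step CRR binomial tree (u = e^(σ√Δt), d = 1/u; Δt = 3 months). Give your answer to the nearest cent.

$0.70

CRR parameters: u = e^(σ√Δt) = e^(0.3·√0.25) = 1.1618, d = 1/u = 0.8607
Per-period rate: rΔt = 0.07·0.25 = 0.0175, so R = e^0.0175 = 1.0177
Risk-neutral probability p = (e^0.0175 − 0.8607)/(1.1618 − 0.8607) = 0.1569/0.3011 = 0.5212
Terminal stock prices: S_u = 29.05, S_d = 21.52
Terminal payoffs (K − S): max(-6.046, 0) = 0, max(1.482, 0) = 1.482
Node 0 (S = 25): V_0 = e^(−0.0175)·[0.5212·0.0000 + 0.4788·1.4823] = 0.6974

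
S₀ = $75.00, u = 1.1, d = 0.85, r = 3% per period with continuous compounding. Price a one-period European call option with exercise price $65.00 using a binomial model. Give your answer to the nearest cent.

Risk-neutral probability p = (e^0.03 − 0.85)/(1.1 − 0.85) = 0.1805/0.2500 = 0.7218
Terminal stock prices: S_u = 82.5, S_d = 63.75
Terminal payoffs (S − K): max(17.5, 0) = 17.5, max(-1.25, 0) = 0
Node 0 (S = 75): V_0 = e^(−0.03)·[0.7218·17.5000 + 0.2782·0.0000] = 12.2585

$12.26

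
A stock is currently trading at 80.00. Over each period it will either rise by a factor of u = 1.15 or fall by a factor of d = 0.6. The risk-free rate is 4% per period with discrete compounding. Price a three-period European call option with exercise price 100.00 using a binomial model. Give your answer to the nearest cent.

9.86

Risk-neutral probability p = (1 + 0.04 − 0.6)/(1.15 − 0.6) = 0.4400/0.5500 = 0.8000
Terminal stock prices: S_uuu = 121.7, S_uud = 63.48, S_udd = 33.12, S_ddd = 17.28
Terminal payoffs (S − K): max(21.67, 0) = 21.67, max(-36.52, 0) = 0, max(-66.88, 0) = 0, max(-82.72, 0) = 0
Node uu (S = 105.8): V_uu = 1/1.04·[0.8000·21.6700 + 0.2000·0.0000] = 16.6692
Node ud (S = 55.2): V_ud = 1/1.04·[0.8000·0.0000 + 0.2000·0.0000] = 0.0000
Node dd (S = 28.8): V_dd = 1/1.04·[0.8000·0.0000 + 0.2000·0.0000] = 0.0000
Node u (S = 92): V_u = 1/1.04·[0.8000·16.6692 + 0.2000·0.0000] = 12.8225
Node d (S = 48): V_d = 1/1.04·[0.8000·0.0000 + 0.2000·0.0000] = 0.0000
Node 0 (S = 80): V_0 = 1/1.04·[0.8000·12.8225 + 0.2000·0.0000] = 9.8635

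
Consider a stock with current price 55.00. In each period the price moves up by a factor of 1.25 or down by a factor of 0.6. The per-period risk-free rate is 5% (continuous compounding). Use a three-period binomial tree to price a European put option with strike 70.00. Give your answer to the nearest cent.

Risk-neutral probability p = (e^0.05 − 0.6)/(1.25 − 0.6) = 0.4513/0.6500 = 0.6943
Terminal stock prices: S_uuu = 107.4, S_uud = 51.56, S_udd = 24.75, S_ddd = 11.88
Terminal payoffs (K − S): max(-37.42, 0) = 0, max(18.44, 0) = 18.44, max(45.25, 0) = 45.25, max(58.12, 0) = 58.12
Node uu (S = 85.94): V_uu = e^(−0.05)·[0.6943·0.0000 + 0.3057·18.4375] = 5.3621
Node ud (S = 41.25): V_ud = e^(−0.05)·[0.6943·18.4375 + 0.3057·45.2500] = 25.3361
Node dd (S = 19.8): V_dd = e^(−0.05)·[0.6943·45.2500 + 0.3057·58.1200] = 46.7861
Node u (S = 68.75): V_u = e^(−0.05)·[0.6943·5.3621 + 0.3057·25.3361] = 10.9095
Node d (S = 33): V_d = e^(−0.05)·[0.6943·25.3361 + 0.3057·46.7861] = 30.3386
Node 0 (S = 55): V_0 = e^(−0.05)·[0.6943·10.9095 + 0.3057·30.3386] = 16.0279

16.03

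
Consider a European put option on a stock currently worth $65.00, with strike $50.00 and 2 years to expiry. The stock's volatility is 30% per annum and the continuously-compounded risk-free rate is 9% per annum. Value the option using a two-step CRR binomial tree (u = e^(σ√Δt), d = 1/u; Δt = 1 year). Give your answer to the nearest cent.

CRR parameters: u = e^(σ√Δt) = e^(0.3·√1) = 1.3499, d = 1/u = 0.7408
Per-period rate: rΔt = 0.09·1 = 0.09, so R = e^0.09 = 1.0942
Risk-neutral probability p = (e^0.09 − 0.7408)/(1.3499 − 0.7408) = 0.3534/0.6090 = 0.5802
Terminal stock prices: S_uu = 118.4, S_ud = 65, S_dd = 35.67
Terminal payoffs (K − S): max(-68.44, 0) = 0, max(-15, 0) = 0, max(14.33, 0) = 14.33
Node u (S = 87.74): V_u = e^(−0.09)·[0.5802·0.0000 + 0.4198·0.0000] = 0.0000
Node d (S = 48.15): V_d = e^(−0.09)·[0.5802·0.0000 + 0.4198·14.3272] = 5.4971
Node 0 (S = 65): V_0 = e^(−0.09)·[0.5802·0.0000 + 0.4198·5.4971] = 2.1091

$2.11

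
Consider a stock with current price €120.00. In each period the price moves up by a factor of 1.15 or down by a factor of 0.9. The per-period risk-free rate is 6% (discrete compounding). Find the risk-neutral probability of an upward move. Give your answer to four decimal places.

p = 0.6400

Risk-neutral probability p = (1 + 0.06 − 0.9)/(1.15 − 0.9) = 0.1600/0.2500 = 0.6400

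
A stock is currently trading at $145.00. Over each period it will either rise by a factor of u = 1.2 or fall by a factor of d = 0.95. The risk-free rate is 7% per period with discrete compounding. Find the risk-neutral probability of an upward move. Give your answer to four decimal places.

Risk-neutral probability p = (1 + 0.07 − 0.95)/(1.2 − 0.95) = 0.1200/0.2500 = 0.4800

p = 0.4800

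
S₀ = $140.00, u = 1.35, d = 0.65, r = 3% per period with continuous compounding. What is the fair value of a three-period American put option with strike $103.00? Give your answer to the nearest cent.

Risk-neutral probability p = (e^0.03 − 0.65)/(1.35 − 0.65) = 0.3805/0.7000 = 0.5435
Terminal stock prices: S_uuu = 344.5, S_uud = 165.8, S_udd = 79.85, S_ddd = 38.45
Terminal payoffs (K − S): max(-241.5, 0) = 0, max(-62.85, 0) = 0, max(23.15, 0) = 23.15, max(64.55, 0) = 64.55
Node uu (S = 255.2): continuation = e^(−0.03)·[0.5435·0.0000 + 0.4565·0.0000] = 0.0000; exercise value = 0.0000 ≤ continuation, so V_uu = 0.0000
Node ud (S = 122.9): continuation = e^(−0.03)·[0.5435·0.0000 + 0.4565·23.1475] = 10.2544; exercise value = 0.0000 ≤ continuation, so V_ud = 10.2544
Node dd (S = 59.15): continuation = e^(−0.03)·[0.5435·23.1475 + 0.4565·64.5525] = 40.8059; exercise value = 43.8500 > continuation, so V_dd = 43.8500 (exercise)
Node u (S = 189): continuation = e^(−0.03)·[0.5435·0.0000 + 0.4565·10.2544] = 4.5427; exercise value = 0.0000 ≤ continuation, so V_u = 4.5427
Node d (S = 91): continuation = e^(−0.03)·[0.5435·10.2544 + 0.4565·43.8500] = 24.8343; exercise value = 12.0000 ≤ continuation, so V_d = 24.8343
Node 0 (S = 140): continuation = e^(−0.03)·[0.5435·4.5427 + 0.4565·24.8343] = 13.3977; exercise value = 0.0000 ≤ continuation, so V_0 = 13.3977

$13.40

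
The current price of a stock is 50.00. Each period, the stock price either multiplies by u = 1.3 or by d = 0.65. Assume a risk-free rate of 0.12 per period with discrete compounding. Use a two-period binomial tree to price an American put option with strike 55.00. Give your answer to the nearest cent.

Risk-neutral probability p = (1 + 0.12 − 0.65)/(1.3 − 0.65) = 0.4700/0.6500 = 0.7231
Terminal stock prices: S_uu = 84.5, S_ud = 42.25, S_dd = 21.13
Terminal payoffs (K − S): max(-29.5, 0) = 0, max(12.75, 0) = 12.75, max(33.88, 0) = 33.88
Node u (S = 65): continuation = 1/1.12·[0.7231·0.0000 + 0.2769·12.7500] = 3.1525; exercise value = 0.0000 ≤ continuation, so V_u = 3.1525
Node d (S = 32.5): continuation = 1/1.12·[0.7231·12.7500 + 0.2769·33.8750] = 16.6071; exercise value = 22.5000 > continuation, so V_d = 22.5000 (exercise)
Node 0 (S = 50): continuation = 1/1.12·[0.7231·3.1525 + 0.2769·22.5000] = 7.5984; exercise value = 5.0000 ≤ continuation, so V_0 = 7.5984

7.60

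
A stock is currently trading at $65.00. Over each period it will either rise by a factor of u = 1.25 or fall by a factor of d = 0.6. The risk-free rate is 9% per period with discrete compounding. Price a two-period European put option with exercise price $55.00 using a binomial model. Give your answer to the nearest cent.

$3.56

Risk-neutral probability p = (1 + 0.09 − 0.6)/(1.25 − 0.6) = 0.4900/0.6500 = 0.7538
Terminal stock prices: S_uu = 101.6, S_ud = 48.75, S_dd = 23.4
Terminal payoffs (K − S): max(-46.56, 0) = 0, max(6.25, 0) = 6.25, max(31.6, 0) = 31.6
Node u (S = 81.25): V_u = 1/1.09·[0.7538·0.0000 + 0.2462·6.2500] = 1.4114
Node d (S = 39): V_d = 1/1.09·[0.7538·6.2500 + 0.2462·31.6000] = 11.4587
Node 0 (S = 65): V_0 = 1/1.09·[0.7538·1.4114 + 0.2462·11.4587] = 3.5639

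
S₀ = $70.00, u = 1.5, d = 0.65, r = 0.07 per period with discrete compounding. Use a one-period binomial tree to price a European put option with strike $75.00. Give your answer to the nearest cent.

$13.95

Risk-neutral probability p = (1 + 0.07 − 0.65)/(1.5 − 0.65) = 0.4200/0.8500 = 0.4941
Terminal stock prices: S_u = 105, S_d = 45.5
Terminal payoffs (K − S): max(-30, 0) = 0, max(29.5, 0) = 29.5
Node 0 (S = 70): V_0 = 1/1.07·[0.4941·0.0000 + 0.5059·29.5000] = 13.9472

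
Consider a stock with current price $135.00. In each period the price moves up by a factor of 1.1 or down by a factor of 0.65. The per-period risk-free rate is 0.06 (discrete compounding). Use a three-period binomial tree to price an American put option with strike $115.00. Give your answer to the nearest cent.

Risk-neutral probability p = (1 + 0.06 − 0.65)/(1.1 − 0.65) = 0.4100/0.4500 = 0.9111
Terminal stock prices: S_uuu = 179.7, S_uud = 106.2, S_udd = 62.74, S_ddd = 37.07
Terminal payoffs (K − S): max(-64.69, 0) = 0, max(8.822, 0) = 8.822, max(52.26, 0) = 52.26, max(77.93, 0) = 77.93
Node uu (S = 163.4): continuation = 1/1.06·[0.9111·0.0000 + 0.0889·8.8225] = 0.7398; exercise value = 0.0000 ≤ continuation, so V_uu = 0.7398
Node ud (S = 96.53): continuation = 1/1.06·[0.9111·8.8225 + 0.0889·52.2587] = 11.9656; exercise value = 18.4750 > continuation, so V_ud = 18.4750 (exercise)
Node dd (S = 57.04): continuation = 1/1.06·[0.9111·52.2587 + 0.0889·77.9256] = 51.4531; exercise value = 57.9625 > continuation, so V_dd = 57.9625 (exercise)
Node u (S = 148.5): continuation = 1/1.06·[0.9111·0.7398 + 0.0889·18.4750] = 2.1852; exercise value = 0.0000 ≤ continuation, so V_u = 2.1852
Node d (S = 87.75): continuation = 1/1.06·[0.9111·18.4750 + 0.0889·57.9625] = 20.7406; exercise value = 27.2500 > continuation, so V_d = 27.2500 (exercise)
Node 0 (S = 135): continuation = 1/1.06·[0.9111·2.1852 + 0.0889·27.2500] = 4.1634; exercise value = 0.0000 ≤ continuation, so V_0 = 4.1634

$4.16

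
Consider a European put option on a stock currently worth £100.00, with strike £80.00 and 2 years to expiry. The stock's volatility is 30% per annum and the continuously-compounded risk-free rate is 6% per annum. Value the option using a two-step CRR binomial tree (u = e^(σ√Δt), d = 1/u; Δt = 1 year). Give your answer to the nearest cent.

£4.98

CRR parameters: u = e^(σ√Δt) = e^(0.3·√1) = 1.3499, d = 1/u = 0.7408
Per-period rate: rΔt = 0.06·1 = 0.06, so R = e^0.06 = 1.0618
Risk-neutral probability p = (e^0.06 − 0.7408)/(1.3499 − 0.7408) = 0.3210/0.6090 = 0.5271
Terminal stock prices: S_uu = 182.2, S_ud = 100, S_dd = 54.88
Terminal payoffs (K − S): max(-102.2, 0) = 0, max(-20, 0) = 0, max(25.12, 0) = 25.12
Node u (S = 135): V_u = e^(−0.06)·[0.5271·0.0000 + 0.4729·0.0000] = 0.0000
Node d (S = 74.08): V_d = e^(−0.06)·[0.5271·0.0000 + 0.4729·25.1188] = 11.1872
Node 0 (S = 100): V_0 = e^(−0.06)·[0.5271·0.0000 + 0.4729·11.1872] = 4.9825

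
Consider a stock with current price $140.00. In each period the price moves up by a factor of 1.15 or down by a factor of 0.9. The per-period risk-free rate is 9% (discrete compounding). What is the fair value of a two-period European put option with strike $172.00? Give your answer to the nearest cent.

Risk-neutral probability p = (1 + 0.09 − 0.9)/(1.15 − 0.9) = 0.1900/0.2500 = 0.7600
Terminal stock prices: S_uu = 185.1, S_ud = 144.9, S_dd = 113.4
Terminal payoffs (K − S): max(-13.15, 0) = 0, max(27.1, 0) = 27.1, max(58.6, 0) = 58.6
Node u (S = 161): V_u = 1/1.09·[0.7600·0.0000 + 0.2400·27.1000] = 5.9670
Node d (S = 126): V_d = 1/1.09·[0.7600·27.1000 + 0.2400·58.6000] = 31.7982
Node 0 (S = 140): V_0 = 1/1.09·[0.7600·5.9670 + 0.2400·31.7982] = 11.1619

$11.16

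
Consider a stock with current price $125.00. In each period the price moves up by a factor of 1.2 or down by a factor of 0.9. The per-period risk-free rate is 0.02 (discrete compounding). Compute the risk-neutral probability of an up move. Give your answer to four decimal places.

p = 0.4000

Risk-neutral probability p = (1 + 0.02 − 0.9)/(1.2 − 0.9) = 0.1200/0.3000 = 0.4000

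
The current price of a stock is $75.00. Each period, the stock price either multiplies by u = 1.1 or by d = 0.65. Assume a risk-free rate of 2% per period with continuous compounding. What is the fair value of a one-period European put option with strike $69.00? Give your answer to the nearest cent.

Risk-neutral probability p = (e^0.02 − 0.65)/(1.1 − 0.65) = 0.3702/0.4500 = 0.8227
Terminal stock prices: S_u = 82.5, S_d = 48.75
Terminal payoffs (K − S): max(-13.5, 0) = 0, max(20.25, 0) = 20.25
Node 0 (S = 75): V_0 = e^(−0.02)·[0.8227·0.0000 + 0.1773·20.2500] = 3.5198

$3.52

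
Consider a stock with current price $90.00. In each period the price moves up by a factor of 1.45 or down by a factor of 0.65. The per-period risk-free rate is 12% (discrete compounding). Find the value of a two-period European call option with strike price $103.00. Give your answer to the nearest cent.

Risk-neutral probability p = (1 + 0.12 − 0.65)/(1.45 − 0.65) = 0.4700/0.8000 = 0.5875
Terminal stock prices: S_uu = 189.2, S_ud = 84.83, S_dd = 38.03
Terminal payoffs (S − K): max(86.22, 0) = 86.22, max(-18.17, 0) = 0, max(-64.97, 0) = 0
Node u (S = 130.5): V_u = 1/1.12·[0.5875·86.2250 + 0.4125·0.0000] = 45.2296
Node d (S = 58.5): V_d = 1/1.12·[0.5875·0.0000 + 0.4125·0.0000] = 0.0000
Node 0 (S = 90): V_0 = 1/1.12·[0.5875·45.2296 + 0.4125·0.0000] = 23.7254

$23.73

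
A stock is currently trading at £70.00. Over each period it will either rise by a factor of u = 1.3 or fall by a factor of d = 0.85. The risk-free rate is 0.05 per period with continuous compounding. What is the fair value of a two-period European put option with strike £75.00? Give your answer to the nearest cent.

Risk-neutral probability p = (e^0.05 − 0.85)/(1.3 − 0.85) = 0.2013/0.4500 = 0.4473
Terminal stock prices: S_uu = 118.3, S_ud = 77.35, S_dd = 50.57
Terminal payoffs (K − S): max(-43.3, 0) = 0, max(-2.35, 0) = 0, max(24.43, 0) = 24.43
Node u (S = 91): V_u = e^(−0.05)·[0.4473·0.0000 + 0.5527·0.0000] = 0.0000
Node d (S = 59.5): V_d = e^(−0.05)·[0.4473·0.0000 + 0.5527·24.4250] = 12.8420
Node 0 (S = 70): V_0 = e^(−0.05)·[0.4473·0.0000 + 0.5527·12.8420] = 6.7520

£6.75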